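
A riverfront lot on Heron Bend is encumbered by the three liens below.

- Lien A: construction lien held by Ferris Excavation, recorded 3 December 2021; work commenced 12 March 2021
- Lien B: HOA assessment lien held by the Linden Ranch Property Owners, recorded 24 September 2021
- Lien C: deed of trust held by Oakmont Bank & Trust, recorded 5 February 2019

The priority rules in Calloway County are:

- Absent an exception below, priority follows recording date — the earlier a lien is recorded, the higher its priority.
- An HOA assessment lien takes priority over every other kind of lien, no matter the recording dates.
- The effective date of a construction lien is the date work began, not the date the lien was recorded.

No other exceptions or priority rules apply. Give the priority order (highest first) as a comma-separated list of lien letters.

Effective dates after the stated exceptions: A relates back to 12 March 2021 (work commenced).
B is an HOA assessment lien and takes priority over every other lien.
The other liens, earliest effective date first: C (5 February 2019), A (12 March 2021).

B, C, A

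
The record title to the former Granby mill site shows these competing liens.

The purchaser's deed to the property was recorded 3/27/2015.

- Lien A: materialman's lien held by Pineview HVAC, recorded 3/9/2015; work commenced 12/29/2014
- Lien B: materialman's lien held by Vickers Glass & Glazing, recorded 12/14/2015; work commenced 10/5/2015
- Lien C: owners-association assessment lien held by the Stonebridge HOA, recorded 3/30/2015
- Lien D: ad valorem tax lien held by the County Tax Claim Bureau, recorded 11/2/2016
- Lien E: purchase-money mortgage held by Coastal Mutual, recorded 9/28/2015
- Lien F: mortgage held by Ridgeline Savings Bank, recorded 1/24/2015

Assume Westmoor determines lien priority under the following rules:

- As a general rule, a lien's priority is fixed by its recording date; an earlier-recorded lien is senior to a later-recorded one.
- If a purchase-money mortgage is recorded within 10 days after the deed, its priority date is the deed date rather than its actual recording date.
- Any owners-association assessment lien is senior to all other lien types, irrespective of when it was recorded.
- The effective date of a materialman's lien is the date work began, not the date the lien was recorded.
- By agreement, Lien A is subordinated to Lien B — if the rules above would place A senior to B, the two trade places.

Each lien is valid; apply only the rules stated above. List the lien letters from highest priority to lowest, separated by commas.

C, B, F, E, A, D

First, effective dates: A is treated as recorded 12/29/2014, the work-commencement date; B is treated as recorded 10/5/2015, the work-commencement date; E missed the 10-day window (185 days after the deed), so its recording date stands.
As an owners-association assessment lien, C is senior to every other lien.
Remaining liens by effective date: A (12/29/2014), F (1/24/2015), E (9/28/2015), B (10/5/2015), D (11/2/2016).
A is senior to B before the subordination, so the two trade places.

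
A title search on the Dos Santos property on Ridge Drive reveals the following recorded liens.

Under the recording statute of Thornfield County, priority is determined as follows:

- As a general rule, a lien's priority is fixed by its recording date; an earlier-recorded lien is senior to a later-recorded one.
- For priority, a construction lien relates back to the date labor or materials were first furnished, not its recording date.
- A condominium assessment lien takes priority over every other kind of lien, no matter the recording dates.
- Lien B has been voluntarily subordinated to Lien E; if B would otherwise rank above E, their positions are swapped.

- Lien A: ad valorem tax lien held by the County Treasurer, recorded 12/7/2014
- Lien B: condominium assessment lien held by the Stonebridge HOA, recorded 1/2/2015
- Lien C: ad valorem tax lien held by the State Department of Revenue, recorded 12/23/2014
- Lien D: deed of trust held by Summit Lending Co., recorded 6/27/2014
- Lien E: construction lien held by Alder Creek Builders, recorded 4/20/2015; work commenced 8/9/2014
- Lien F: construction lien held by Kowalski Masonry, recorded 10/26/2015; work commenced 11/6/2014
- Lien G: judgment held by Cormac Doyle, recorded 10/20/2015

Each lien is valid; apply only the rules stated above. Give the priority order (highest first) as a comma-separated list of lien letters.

First, effective dates: E relates back to 8/9/2014 (work commenced); F is treated as recorded 11/6/2014, the work-commencement date.
As a condominium assessment lien, B is senior to every other lien.
Among the remaining liens, by effective date: D (6/27/2014), E (8/9/2014), F (11/6/2014), A (12/7/2014), C (12/23/2014), G (10/20/2015).
B would otherwise be senior to E, so under the subordination agreement B and E exchange positions.

E, D, B, F, A, C, G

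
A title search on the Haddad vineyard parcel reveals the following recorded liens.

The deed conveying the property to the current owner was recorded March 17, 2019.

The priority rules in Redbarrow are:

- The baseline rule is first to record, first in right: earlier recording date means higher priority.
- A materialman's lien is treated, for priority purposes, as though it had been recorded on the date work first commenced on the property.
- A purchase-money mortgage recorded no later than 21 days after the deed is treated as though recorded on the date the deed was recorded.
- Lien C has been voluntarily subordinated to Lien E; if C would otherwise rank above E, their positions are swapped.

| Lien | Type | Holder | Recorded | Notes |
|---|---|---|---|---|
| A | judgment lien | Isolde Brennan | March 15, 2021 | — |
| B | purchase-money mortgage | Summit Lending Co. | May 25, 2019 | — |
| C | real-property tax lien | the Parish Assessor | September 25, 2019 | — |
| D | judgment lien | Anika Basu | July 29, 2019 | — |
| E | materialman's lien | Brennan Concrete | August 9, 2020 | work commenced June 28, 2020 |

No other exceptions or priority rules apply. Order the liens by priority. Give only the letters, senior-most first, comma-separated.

First, effective dates: B missed the 21-day window (69 days after the deed), so its recording date stands; E is treated as recorded June 28, 2020, the work-commencement date.
By effective date, earliest first: B (May 25, 2019), D (July 29, 2019), C (September 25, 2019), E (June 28, 2020), A (March 15, 2021).
Because C would otherwise rank above E, the subordination swaps them.

B, D, E, C, A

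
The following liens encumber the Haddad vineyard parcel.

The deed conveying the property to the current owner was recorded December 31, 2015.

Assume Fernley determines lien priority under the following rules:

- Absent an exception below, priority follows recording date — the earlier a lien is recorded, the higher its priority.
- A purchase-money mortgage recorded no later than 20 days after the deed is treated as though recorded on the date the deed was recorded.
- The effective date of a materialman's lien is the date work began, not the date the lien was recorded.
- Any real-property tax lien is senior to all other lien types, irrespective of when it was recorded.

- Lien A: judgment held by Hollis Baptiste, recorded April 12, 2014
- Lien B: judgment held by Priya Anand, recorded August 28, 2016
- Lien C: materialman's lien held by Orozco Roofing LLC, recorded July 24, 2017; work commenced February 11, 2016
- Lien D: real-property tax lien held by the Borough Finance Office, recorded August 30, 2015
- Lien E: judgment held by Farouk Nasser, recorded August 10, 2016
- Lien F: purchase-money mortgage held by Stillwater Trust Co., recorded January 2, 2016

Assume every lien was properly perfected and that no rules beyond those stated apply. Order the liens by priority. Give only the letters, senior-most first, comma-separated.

First, effective dates: C relates back to February 11, 2016 (work commenced); F relates back to the deed date December 31, 2015.
D is a real-property tax lien and takes priority over every other lien.
Among the remaining liens, by effective date: A (April 12, 2014), F (December 31, 2015), C (February 11, 2016), E (August 10, 2016), B (August 28, 2016).

D, A, F, C, E, B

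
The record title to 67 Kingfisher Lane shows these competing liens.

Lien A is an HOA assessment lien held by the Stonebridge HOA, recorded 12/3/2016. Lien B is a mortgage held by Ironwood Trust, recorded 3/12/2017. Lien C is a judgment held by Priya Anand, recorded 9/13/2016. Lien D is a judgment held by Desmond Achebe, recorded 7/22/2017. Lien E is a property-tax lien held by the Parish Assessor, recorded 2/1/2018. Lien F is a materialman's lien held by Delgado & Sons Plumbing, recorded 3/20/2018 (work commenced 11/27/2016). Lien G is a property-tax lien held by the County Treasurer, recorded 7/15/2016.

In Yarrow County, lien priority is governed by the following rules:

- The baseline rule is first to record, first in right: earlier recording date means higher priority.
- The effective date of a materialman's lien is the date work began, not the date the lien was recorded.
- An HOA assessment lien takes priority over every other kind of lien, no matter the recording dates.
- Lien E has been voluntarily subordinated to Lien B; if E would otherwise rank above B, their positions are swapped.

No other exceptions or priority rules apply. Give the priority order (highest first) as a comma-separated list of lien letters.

Effective dates: F relates back to 11/27/2016 (work commenced).
A is an HOA assessment lien, so it outranks all other liens regardless of date.
Remaining liens by effective date: G (7/15/2016), C (9/13/2016), F (11/27/2016), B (3/12/2017), D (7/22/2017), E (2/1/2018).
Since E is not senior to B, the subordination leaves the order unchanged.

A, G, C, F, B, D, E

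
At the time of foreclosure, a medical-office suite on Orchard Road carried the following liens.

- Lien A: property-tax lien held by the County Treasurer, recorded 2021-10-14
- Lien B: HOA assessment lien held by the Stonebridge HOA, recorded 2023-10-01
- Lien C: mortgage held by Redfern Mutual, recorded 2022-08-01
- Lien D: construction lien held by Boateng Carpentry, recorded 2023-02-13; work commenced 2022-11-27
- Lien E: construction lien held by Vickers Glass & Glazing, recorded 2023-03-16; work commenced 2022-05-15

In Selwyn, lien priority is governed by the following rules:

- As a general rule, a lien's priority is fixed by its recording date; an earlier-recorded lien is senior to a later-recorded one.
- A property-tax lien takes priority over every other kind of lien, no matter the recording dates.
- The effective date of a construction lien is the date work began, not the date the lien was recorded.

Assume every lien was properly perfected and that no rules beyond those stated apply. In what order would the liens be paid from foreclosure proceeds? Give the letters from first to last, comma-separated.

Effective dates: D's effective date is 2022-11-27, when work began; E is treated as recorded 2022-05-15, the work-commencement date.
A is a property-tax lien, so it outranks all other liens regardless of date.
The other liens, earliest effective date first: E (2022-05-15), C (2022-08-01), D (2022-11-27), B (2023-10-01).

A, E, C, D, B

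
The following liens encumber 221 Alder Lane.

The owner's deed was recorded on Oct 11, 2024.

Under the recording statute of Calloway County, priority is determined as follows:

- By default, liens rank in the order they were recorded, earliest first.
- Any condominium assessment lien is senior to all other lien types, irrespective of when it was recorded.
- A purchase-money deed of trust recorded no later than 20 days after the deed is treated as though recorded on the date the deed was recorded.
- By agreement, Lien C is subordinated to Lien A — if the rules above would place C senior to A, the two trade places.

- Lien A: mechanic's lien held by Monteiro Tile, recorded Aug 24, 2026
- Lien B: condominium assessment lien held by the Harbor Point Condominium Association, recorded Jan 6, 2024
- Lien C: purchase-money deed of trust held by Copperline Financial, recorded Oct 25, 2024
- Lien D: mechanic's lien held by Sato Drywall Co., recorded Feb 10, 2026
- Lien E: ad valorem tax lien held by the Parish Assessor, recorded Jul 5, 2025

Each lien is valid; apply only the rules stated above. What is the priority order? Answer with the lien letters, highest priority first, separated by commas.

B, A, E, D, C

Effective dates: C was recorded within the 20-day window, so its effective date is the deed date Oct 11, 2024.
B is a condominium assessment lien, so it outranks all other liens regardless of date.
Among the remaining liens, by effective date: C (Oct 11, 2024), E (Jul 5, 2025), D (Feb 10, 2026), A (Aug 24, 2026).
C is senior to A before the subordination, so the two trade places.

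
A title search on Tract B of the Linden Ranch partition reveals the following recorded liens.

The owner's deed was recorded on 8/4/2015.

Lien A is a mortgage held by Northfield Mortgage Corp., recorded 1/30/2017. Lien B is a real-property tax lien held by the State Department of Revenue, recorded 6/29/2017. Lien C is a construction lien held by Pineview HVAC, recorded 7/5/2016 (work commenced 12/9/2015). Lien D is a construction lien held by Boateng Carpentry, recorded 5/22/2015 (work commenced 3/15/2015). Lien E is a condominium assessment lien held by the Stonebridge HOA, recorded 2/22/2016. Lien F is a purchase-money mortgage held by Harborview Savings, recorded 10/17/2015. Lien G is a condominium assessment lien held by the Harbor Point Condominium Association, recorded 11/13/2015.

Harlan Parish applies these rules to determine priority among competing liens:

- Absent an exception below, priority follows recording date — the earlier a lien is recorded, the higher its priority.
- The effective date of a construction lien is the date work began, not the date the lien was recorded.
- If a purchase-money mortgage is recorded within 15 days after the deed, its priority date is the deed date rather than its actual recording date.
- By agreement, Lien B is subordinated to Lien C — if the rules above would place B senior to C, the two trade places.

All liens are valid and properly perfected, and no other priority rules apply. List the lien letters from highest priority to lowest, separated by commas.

Effective dates after the stated exceptions: C's effective date is 12/9/2015, when work began; D is treated as recorded 3/15/2015, the work-commencement date; F was recorded 74 days after the deed — beyond 15 days — so no relation-back applies.
By effective date: D (3/15/2015), F (10/17/2015), G (11/13/2015), C (12/9/2015), E (2/22/2016), A (1/30/2017), B (6/29/2017).
Since B is not senior to C, the subordination leaves the order unchanged.

D, F, G, C, E, A, B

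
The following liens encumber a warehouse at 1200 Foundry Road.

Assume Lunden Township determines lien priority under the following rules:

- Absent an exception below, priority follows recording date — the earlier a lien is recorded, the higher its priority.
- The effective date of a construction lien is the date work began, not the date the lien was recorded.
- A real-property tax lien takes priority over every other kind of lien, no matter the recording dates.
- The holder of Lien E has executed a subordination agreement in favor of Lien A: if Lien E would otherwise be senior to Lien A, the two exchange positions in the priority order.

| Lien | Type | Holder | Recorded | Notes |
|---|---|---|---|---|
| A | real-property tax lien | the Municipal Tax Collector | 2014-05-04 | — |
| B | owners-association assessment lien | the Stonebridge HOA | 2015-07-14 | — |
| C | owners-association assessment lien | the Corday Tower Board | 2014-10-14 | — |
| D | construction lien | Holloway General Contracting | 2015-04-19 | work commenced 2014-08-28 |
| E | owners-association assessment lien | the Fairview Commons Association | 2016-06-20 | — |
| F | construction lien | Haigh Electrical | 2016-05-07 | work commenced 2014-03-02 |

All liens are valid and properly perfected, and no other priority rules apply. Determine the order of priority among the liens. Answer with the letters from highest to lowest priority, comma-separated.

A, F, D, C, B, E

Effective dates after the stated exceptions: D is treated as recorded 2014-08-28, the work-commencement date; F relates back to 2014-03-02 (work commenced).
A is a real-property tax lien and takes priority over every other lien.
The other liens, earliest effective date first: F (2014-03-02), D (2014-08-28), C (2014-10-14), B (2015-07-14), E (2016-06-20).
Since E is not senior to A, the subordination leaves the order unchanged.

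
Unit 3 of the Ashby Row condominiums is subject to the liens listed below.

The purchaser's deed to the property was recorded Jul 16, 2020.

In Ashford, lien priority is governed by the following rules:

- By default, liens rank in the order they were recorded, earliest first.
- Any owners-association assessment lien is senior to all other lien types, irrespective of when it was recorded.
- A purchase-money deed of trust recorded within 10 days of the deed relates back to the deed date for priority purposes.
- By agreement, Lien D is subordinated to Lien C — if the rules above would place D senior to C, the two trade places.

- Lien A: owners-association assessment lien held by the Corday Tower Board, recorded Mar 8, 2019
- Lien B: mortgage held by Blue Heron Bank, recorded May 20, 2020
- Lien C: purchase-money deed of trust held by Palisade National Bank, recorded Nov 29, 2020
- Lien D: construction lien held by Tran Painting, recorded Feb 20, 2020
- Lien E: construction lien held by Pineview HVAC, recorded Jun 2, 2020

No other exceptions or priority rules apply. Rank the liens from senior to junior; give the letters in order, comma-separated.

Adjusting effective dates: C missed the 10-day window (136 days after the deed), so its recording date stands.
A is an owners-association assessment lien and takes priority over every other lien.
Ordering the rest by effective date: D (Feb 20, 2020), B (May 20, 2020), E (Jun 2, 2020), C (Nov 29, 2020).
D would otherwise be senior to C, so under the subordination agreement D and C exchange positions.

A, C, B, E, D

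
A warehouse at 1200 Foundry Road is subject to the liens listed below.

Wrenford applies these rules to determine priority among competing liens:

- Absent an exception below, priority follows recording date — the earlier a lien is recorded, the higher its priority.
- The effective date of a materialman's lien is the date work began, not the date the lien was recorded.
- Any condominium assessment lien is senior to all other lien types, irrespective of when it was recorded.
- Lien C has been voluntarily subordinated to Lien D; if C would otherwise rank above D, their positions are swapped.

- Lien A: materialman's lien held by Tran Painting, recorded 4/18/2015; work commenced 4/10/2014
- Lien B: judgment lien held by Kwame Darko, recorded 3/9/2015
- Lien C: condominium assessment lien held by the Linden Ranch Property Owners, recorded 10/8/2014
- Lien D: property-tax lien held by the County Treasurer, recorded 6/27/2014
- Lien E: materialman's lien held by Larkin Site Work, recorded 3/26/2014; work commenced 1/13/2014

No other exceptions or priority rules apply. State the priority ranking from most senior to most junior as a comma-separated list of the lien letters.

D, E, A, C, B

First, effective dates: A relates back to 4/10/2014 (work commenced); E is treated as recorded 1/13/2014, the work-commencement date.
C is a condominium assessment lien, so it outranks all other liens regardless of date.
Remaining liens by effective date: E (1/13/2014), A (4/10/2014), D (6/27/2014), B (3/9/2015).
The subordination applies — C was senior to D — so C and D swap.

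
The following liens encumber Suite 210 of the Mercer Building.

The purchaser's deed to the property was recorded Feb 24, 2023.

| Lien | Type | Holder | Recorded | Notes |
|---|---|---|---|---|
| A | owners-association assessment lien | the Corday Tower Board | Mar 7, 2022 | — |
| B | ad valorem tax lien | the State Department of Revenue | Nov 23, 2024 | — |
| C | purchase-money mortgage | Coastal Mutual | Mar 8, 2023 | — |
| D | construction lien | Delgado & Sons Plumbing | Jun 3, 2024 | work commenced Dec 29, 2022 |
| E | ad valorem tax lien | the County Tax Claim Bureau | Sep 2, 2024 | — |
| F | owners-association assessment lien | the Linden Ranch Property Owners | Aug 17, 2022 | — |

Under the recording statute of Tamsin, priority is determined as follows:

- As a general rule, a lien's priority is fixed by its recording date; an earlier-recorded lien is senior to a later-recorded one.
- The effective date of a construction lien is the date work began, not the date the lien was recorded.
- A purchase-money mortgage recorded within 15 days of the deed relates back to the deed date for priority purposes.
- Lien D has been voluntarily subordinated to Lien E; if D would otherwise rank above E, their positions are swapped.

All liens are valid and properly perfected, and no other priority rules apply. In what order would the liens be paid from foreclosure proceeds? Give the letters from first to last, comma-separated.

Adjusting effective dates: C's effective date is the deed date, Feb 24, 2023; D relates back to Dec 29, 2022 (work commenced).
By effective date: A (Mar 7, 2022), F (Aug 17, 2022), D (Dec 29, 2022), C (Feb 24, 2023), E (Sep 2, 2024), B (Nov 23, 2024).
The subordination applies — D was senior to E — so D and E swap.

A, F, E, C, D, B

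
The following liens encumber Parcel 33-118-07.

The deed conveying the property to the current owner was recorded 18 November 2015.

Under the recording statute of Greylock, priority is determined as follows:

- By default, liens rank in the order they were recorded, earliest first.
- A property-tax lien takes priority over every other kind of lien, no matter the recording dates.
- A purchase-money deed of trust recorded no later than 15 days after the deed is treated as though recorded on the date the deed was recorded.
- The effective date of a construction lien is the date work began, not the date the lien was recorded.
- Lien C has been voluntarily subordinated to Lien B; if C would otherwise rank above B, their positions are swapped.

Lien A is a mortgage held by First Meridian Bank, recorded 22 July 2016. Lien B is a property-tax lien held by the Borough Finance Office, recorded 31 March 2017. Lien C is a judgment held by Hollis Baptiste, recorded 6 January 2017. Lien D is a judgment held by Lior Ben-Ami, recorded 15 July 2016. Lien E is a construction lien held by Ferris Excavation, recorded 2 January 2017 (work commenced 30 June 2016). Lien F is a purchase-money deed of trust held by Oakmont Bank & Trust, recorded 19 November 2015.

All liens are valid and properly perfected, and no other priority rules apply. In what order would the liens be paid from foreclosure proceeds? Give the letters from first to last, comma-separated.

First, effective dates: E is treated as recorded 30 June 2016, the work-commencement date; F relates back to the deed date 18 November 2015.
B is a property-tax lien and takes priority over every other lien.
The other liens, earliest effective date first: F (18 November 2015), E (30 June 2016), D (15 July 2016), A (22 July 2016), C (6 January 2017).
C already ranks below B; the subordination has no effect.

B, F, E, D, A, C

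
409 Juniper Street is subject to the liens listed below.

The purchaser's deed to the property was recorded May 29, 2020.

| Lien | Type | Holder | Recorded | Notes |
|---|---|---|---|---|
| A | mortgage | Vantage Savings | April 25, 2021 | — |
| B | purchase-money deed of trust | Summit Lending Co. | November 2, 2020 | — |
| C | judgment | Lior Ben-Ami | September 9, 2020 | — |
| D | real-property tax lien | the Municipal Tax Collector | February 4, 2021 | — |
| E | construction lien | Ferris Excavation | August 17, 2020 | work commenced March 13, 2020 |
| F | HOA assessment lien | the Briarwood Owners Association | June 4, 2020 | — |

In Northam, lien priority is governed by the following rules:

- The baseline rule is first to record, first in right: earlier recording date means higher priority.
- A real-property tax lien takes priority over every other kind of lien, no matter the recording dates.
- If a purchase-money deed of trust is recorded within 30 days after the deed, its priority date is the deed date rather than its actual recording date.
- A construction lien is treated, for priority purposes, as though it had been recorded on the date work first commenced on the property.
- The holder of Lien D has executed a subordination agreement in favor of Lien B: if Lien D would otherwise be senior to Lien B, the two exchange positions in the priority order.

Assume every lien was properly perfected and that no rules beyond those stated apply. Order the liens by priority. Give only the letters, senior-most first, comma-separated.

B, E, F, C, D, A

Effective dates: B was recorded 157 days after the deed — beyond 30 days — so no relation-back applies; E's effective date is March 13, 2020, when work began.
D, as a real-property tax lien, has superpriority and ranks first.
Remaining liens by effective date: E (March 13, 2020), F (June 4, 2020), C (September 9, 2020), B (November 2, 2020), A (April 25, 2021).
D would otherwise be senior to B, so under the subordination agreement D and B exchange positions.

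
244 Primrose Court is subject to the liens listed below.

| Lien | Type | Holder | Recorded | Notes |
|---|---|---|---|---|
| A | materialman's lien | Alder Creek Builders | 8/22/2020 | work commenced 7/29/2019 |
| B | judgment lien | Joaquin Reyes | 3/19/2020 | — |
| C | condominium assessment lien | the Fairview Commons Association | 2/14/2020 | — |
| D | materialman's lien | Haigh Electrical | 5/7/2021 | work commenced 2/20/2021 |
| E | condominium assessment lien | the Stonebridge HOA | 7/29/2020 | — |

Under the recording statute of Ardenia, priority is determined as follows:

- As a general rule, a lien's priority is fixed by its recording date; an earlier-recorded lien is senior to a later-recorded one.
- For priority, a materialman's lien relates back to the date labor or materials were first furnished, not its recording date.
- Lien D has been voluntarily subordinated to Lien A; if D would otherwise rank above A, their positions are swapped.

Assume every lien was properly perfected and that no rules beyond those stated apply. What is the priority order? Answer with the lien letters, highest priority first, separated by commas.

A, C, B, E, D

Effective dates: A is treated as recorded 7/29/2019, the work-commencement date; D is treated as recorded 2/20/2021, the work-commencement date.
By effective date: A (7/29/2019), C (2/14/2020), B (3/19/2020), E (7/29/2020), D (2/20/2021).
D already ranks below A; the subordination has no effect.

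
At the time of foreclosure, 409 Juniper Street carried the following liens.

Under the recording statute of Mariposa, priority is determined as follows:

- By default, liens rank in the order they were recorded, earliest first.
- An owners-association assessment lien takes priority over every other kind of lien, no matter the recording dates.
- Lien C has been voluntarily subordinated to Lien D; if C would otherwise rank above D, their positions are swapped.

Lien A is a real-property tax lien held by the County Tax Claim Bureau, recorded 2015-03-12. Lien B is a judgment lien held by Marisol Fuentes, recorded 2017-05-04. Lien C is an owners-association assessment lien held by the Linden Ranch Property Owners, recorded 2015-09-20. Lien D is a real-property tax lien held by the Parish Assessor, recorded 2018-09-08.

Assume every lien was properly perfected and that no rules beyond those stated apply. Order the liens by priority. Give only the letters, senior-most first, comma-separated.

C, as an owners-association assessment lien, has superpriority and ranks first.
Ordering the rest by effective date: A (2015-03-12), B (2017-05-04), D (2018-09-08).
The subordination applies — C was senior to D — so C and D swap.

D, A, B, C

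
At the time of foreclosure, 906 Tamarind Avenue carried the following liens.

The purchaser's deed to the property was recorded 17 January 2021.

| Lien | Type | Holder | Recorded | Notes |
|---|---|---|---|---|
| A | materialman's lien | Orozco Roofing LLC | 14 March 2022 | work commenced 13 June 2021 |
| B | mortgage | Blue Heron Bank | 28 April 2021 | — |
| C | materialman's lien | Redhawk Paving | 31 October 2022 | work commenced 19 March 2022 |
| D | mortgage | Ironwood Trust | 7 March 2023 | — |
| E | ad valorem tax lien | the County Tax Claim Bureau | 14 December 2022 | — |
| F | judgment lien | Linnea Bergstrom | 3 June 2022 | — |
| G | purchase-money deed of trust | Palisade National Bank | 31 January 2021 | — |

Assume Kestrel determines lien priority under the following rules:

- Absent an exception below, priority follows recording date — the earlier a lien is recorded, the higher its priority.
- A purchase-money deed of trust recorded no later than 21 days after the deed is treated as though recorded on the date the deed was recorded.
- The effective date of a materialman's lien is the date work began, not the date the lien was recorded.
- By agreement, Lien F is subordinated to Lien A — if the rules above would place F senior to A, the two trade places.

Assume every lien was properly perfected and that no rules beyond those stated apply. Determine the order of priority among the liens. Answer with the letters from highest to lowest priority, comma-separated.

Adjusting effective dates: A is treated as recorded 13 June 2021, the work-commencement date; C's effective date is 19 March 2022, when work began; G's effective date is the deed date, 17 January 2021.
Ordering by effective date: G (17 January 2021), B (28 April 2021), A (13 June 2021), C (19 March 2022), F (3 June 2022), E (14 December 2022), D (7 March 2023).
Since F is not senior to A, the subordination leaves the order unchanged.

G, B, A, C, F, E, D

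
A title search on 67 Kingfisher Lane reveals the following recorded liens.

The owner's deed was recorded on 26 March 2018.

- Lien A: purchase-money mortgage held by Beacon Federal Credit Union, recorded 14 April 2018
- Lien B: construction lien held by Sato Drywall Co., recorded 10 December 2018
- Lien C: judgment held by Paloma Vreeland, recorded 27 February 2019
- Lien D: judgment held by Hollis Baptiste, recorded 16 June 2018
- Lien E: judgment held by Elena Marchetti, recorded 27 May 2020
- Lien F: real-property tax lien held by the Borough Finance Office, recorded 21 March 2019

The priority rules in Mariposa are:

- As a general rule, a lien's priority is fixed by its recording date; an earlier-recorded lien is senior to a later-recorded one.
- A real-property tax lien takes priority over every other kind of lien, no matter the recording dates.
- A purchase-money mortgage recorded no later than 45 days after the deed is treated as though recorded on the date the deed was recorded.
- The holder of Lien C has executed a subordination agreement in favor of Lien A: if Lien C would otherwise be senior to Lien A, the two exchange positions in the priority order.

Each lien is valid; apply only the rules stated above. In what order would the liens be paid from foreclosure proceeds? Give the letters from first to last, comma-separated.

Adjusting effective dates: A relates back to the deed date 26 March 2018.
As a real-property tax lien, F is senior to every other lien.
Ordering the rest by effective date: A (26 March 2018), D (16 June 2018), B (10 December 2018), C (27 February 2019), E (27 May 2020).
C already ranks below A; the subordination has no effect.

F, A, D, B, C, E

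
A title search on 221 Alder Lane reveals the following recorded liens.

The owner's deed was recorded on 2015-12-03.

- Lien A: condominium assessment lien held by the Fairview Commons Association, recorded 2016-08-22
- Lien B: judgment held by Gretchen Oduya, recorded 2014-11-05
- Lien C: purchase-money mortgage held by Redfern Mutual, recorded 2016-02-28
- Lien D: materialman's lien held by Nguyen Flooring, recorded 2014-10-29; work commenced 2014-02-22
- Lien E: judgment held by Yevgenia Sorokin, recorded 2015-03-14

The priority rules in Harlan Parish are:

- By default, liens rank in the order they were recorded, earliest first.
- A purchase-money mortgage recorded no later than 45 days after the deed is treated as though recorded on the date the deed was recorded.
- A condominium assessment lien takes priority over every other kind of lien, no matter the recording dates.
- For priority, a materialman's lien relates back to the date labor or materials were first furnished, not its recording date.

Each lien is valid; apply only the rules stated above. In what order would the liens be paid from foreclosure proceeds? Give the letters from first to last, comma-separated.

A, D, B, E, C

Effective dates after the stated exceptions: C was recorded 87 days after the deed — beyond 45 days — so no relation-back applies; D is treated as recorded 2014-02-22, the work-commencement date.
A is a condominium assessment lien and takes priority over every other lien.
The other liens, earliest effective date first: D (2014-02-22), B (2014-11-05), E (2015-03-14), C (2016-02-28).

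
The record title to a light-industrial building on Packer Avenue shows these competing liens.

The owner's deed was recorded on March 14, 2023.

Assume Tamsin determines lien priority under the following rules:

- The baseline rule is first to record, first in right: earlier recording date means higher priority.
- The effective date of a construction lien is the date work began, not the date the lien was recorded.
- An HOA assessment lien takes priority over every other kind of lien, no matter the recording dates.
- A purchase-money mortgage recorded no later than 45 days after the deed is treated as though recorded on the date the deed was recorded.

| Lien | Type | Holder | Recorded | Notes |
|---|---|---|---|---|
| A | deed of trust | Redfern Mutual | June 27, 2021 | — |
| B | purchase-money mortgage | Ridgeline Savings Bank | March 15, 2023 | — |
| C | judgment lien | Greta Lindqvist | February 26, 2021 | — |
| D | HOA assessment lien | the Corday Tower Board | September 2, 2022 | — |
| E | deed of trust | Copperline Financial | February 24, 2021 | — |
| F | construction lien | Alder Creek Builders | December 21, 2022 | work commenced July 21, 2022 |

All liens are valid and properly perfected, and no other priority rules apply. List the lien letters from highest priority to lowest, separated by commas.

Effective dates: B relates back to the deed date March 14, 2023; F is treated as recorded July 21, 2022, the work-commencement date.
As an HOA assessment lien, D is senior to every other lien.
Among the remaining liens, by effective date: E (February 24, 2021), C (February 26, 2021), A (June 27, 2021), F (July 21, 2022), B (March 14, 2023).

D, E, C, A, F, B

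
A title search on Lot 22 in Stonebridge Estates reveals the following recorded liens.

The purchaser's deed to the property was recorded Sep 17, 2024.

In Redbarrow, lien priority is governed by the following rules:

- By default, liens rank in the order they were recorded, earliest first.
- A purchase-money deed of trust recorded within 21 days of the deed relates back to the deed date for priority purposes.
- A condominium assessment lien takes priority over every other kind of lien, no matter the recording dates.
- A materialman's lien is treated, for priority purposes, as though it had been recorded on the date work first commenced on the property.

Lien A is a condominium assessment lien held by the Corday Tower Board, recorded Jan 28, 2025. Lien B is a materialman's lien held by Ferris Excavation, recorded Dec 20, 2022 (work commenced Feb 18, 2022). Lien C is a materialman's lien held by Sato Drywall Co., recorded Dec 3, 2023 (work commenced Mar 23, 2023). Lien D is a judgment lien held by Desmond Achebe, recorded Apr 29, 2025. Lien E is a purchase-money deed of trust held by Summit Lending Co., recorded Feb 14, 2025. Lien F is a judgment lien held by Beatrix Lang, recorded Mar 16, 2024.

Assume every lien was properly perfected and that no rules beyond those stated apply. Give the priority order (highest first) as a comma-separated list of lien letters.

Adjusting effective dates: B's effective date is Feb 18, 2022, when work began; C is treated as recorded Mar 23, 2023, the work-commencement date; E was recorded 150 days after the deed — beyond 21 days — so no relation-back applies.
As a condominium assessment lien, A is senior to every other lien.
Among the remaining liens, by effective date: B (Feb 18, 2022), C (Mar 23, 2023), F (Mar 16, 2024), E (Feb 14, 2025), D (Apr 29, 2025).

A, B, C, F, E, D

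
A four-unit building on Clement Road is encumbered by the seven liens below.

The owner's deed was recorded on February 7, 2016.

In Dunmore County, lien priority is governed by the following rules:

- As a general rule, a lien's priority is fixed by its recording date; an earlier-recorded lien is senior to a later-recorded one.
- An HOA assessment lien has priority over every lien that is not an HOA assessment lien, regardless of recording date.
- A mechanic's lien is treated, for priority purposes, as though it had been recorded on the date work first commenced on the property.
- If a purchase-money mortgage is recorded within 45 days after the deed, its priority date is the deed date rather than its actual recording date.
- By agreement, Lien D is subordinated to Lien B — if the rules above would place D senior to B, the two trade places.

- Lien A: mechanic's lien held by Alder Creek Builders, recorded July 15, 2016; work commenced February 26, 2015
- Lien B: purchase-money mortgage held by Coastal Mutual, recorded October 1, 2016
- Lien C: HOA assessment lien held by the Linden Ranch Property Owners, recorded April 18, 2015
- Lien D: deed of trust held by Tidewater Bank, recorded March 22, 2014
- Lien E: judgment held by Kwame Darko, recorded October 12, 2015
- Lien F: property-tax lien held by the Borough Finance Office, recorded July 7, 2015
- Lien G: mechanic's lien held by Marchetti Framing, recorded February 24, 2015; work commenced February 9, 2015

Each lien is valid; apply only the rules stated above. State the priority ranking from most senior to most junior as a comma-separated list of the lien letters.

C, B, G, A, F, E, D

Effective dates after the stated exceptions: A relates back to February 26, 2015 (work commenced); B was recorded 237 days after the deed — beyond 45 days — so no relation-back applies; G's effective date is February 9, 2015, when work began.
As an HOA assessment lien, C is senior to every other lien.
Remaining liens by effective date: D (March 22, 2014), G (February 9, 2015), A (February 26, 2015), F (July 7, 2015), E (October 12, 2015), B (October 1, 2016).
The subordination applies — D was senior to B — so D and B swap.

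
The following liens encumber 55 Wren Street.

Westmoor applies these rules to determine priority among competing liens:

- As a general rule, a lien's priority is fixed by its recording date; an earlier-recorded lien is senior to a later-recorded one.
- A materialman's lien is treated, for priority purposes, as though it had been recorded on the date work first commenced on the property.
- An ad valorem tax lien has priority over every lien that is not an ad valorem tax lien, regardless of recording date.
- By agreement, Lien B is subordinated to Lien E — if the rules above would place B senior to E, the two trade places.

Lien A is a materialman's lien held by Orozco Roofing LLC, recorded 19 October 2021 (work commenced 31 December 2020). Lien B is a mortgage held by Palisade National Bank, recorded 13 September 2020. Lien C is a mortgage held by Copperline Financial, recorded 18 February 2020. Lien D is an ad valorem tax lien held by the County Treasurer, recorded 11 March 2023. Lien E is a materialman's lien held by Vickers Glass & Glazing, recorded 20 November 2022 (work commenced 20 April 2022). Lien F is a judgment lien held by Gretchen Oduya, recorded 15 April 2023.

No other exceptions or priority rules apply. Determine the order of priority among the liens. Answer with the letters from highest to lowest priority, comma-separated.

D, C, E, A, B, F

First, effective dates: A relates back to 31 December 2020 (work commenced); E is treated as recorded 20 April 2022, the work-commencement date.
D is an ad valorem tax lien and takes priority over every other lien.
The other liens, earliest effective date first: C (18 February 2020), B (13 September 2020), A (31 December 2020), E (20 April 2022), F (15 April 2023).
B would otherwise be senior to E, so under the subordination agreement B and E exchange positions.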